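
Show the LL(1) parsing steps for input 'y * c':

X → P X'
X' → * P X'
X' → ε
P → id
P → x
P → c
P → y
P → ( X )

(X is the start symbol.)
Stack is shown with the top on the left.

Stack     Input    Action
-------------------------
X $       y * c $  output X → P X'
P X' $    y * c $  output P → y
y X' $    y * c $  match 'y'
X' $      * c $    output X' → * P X'
* P X' $  * c $    match '*'
P X' $    c $      output P → c
c X' $    c $      match 'c'
X' $      $        output X' → ε
$         $        accept

The string is accepted.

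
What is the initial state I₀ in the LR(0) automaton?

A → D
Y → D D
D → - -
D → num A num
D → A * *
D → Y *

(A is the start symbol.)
{ [A → . D], [A' → . A], [D → . - -], [D → . A * *], [D → . Y *], [D → . num A num], [Y → . D D] }

First, augment the grammar with A' → A
I₀ = CLOSURE({ [A' → . A] }):
  [A' → . A] has the dot before A: add [A → . D]
  [A → . D] has the dot before D: add [D → . - -], [D → . num A num], [D → . A * *], [D → . Y *]
  [D → . Y *] has the dot before Y: add [Y → . D D]
No further items can be added.

I₀ = { [A → . D], [A' → . A], [D → . - -], [D → . A * *], [D → . Y *], [D → . num A num], [Y → . D D] }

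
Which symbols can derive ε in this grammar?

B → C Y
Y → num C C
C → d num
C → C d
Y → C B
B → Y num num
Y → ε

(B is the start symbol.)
{ 'Y' }

ε-productions: Y → ε
So Y is immediately nullable.
No further non-terminal can be added: every production for the remaining non-terminals contains a terminal or a non-nullable non-terminal.
Nullable = { 'Y' }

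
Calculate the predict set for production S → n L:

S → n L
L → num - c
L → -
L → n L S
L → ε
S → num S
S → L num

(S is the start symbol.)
PREDICT(S → n L) = (FIRST(RHS) \ {ε}) ∪ (FOLLOW(S) if ε ∈ FIRST(RHS), i.e. RHS ⇒* ε)
FIRST(n L) = { 'n' }
ε ∉ FIRST(n L), so FOLLOW(S) is not added.
PREDICT(S → n L) = { 'n' }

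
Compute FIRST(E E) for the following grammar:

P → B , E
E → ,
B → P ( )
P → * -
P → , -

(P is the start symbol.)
FIRST sets of the non-terminals involved (from the grammar, by fixed-point iteration):
  FIRST(E) = { ',' }

To compute FIRST(E E), process the symbols left to right:
Symbol E is a non-terminal. Add FIRST(E) \ {ε} = { ',' }
E is not nullable (ε ∉ FIRST(E)), so stop here.
FIRST(E E) = { ',' }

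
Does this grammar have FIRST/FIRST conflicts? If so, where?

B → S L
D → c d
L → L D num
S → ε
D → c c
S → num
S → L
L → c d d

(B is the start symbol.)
Yes. D → c d / D → c c on { 'c' }; L → L D num / L → c d d on { 'c' }

A FIRST/FIRST conflict occurs when two productions N → α and N → β for the same non-terminal have FIRST(α) ∩ FIRST(β) ≠ ∅ (with ε ∈ FIRST of a nullable right-hand side, so two nullable alternatives also conflict).

FIRST sets of the non-terminals at (or reachable through a nullable prefix from) the front of some alternative:
  FIRST(L) = { 'c' }

Productions for D:
  D → c d: FIRST = { 'c' }
  D → c c: FIRST = { 'c' }
Productions for L:
  L → L D num: FIRST = { 'c' }
  L → c d d: FIRST = { 'c' }
Productions for S:
  S → ε: FIRST = { ε }
  S → num: FIRST = { 'num' }
  S → L: FIRST = { 'c' }
B has only one production, so no FIRST/FIRST conflict is possible there.

Conflict for D: D → c d and D → c c
  Overlap: { 'c' }
Conflict for L: L → L D num and L → c d d
  Overlap: { 'c' }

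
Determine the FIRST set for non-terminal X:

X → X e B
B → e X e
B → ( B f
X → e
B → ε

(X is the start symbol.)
To compute FIRST(X), examine every production with X on the left-hand side, reading each right-hand side left to right until a non-nullable symbol is reached.

From X → X e B:
  - X is the symbol being defined: contributes nothing new
    X is not nullable, so stop
From X → e:
  - e is a terminal: add 'e' and stop

Collecting: FIRST(X) = { 'e' }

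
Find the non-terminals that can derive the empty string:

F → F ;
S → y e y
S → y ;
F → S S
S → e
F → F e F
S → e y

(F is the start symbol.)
A non-terminal is nullable if it can derive ε (the empty string): either it has an ε-production, or it has a production whose right-hand side consists entirely of nullable non-terminals.

There are no ε-productions, so no non-terminal can derive ε.
No non-terminals are nullable.

Answer: None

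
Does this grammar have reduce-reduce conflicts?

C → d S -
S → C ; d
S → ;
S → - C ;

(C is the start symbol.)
No reduce-reduce conflicts

A reduce-reduce conflict occurs when an LR(0) state has two complete items [A → α .] and [B → β .] — both call for a reduction, and with no lookahead the parser cannot choose between them.

Augment with C' → C and build the canonical LR(0) collection (I0 = CLOSURE({[C' → . C]}), then GOTO on every symbol after a dot until no new states appear). It has 12 states:
  I0: { [C → . d S -], [C' → . C] }  — shift
  I1: { [C' → C .] }  — accept
  I2: { [C → . d S -], [C → d . S -], [S → . - C ;], [S → . ;], [S → . C ; d] }  — shift
  I3: { [C → . d S -], [S → - . C ;] }  — shift
  I4: { [S → ; .] }  — reduce
  I5: { [S → C . ; d] }  — shift
  I6: { [C → d S . -] }  — shift
  I7: { [C → d S - .] }  — reduce
  I8: { [S → C ; . d] }  — shift
  I9: { [S → C ; d .] }  — reduce
  I10: { [S → - C . ;] }  — shift
  I11: { [S → - C ; .] }  — reduce

No state contains more than one complete item.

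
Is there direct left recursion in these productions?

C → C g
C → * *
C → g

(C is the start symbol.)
Yes, C is left-recursive

Direct left recursion occurs when N → N α for some non-terminal N (the right-hand side begins with the left-hand side itself).

C → C g: LEFT RECURSIVE (starts with C)
C → * *: starts with '*'
C → g: starts with g

The grammar has direct left recursion on: C.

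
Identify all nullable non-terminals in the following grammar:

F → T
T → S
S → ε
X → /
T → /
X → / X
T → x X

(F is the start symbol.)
{ 'F', 'S', 'T' }

A non-terminal is nullable if it can derive ε (the empty string): either it has an ε-production, or it has a production whose right-hand side consists entirely of nullable non-terminals.

ε-productions: S → ε
So S is immediately nullable.
T → S: every symbol on the right is nullable, so T is nullable too.
F → T: every symbol on the right is nullable, so F is nullable too.
No further non-terminal can be added: every production for the remaining non-terminals contains a terminal or a non-nullable non-terminal.
Nullable = { 'F', 'S', 'T' }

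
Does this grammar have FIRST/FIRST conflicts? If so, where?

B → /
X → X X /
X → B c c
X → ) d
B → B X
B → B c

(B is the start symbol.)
FIRST sets of the non-terminals at (or reachable through a nullable prefix from) the front of some alternative:
  FIRST(B) = { '/' }
  FIRST(X) = { ')', '/' }

Productions for B:
  B → /: FIRST = { '/' }
  B → B X: FIRST = { '/' }
  B → B c: FIRST = { '/' }
Productions for X:
  X → X X /: FIRST = { ')', '/' }
  X → B c c: FIRST = { '/' }
  X → ) d: FIRST = { ')' }

Conflict for B: B → / and B → B X
  Overlap: { '/' }
Conflict for B: B → / and B → B c
  Overlap: { '/' }
Conflict for B: B → B X and B → B c
  Overlap: { '/' }
Conflict for X: X → X X / and X → B c c
  Overlap: { '/' }
Conflict for X: X → X X / and X → ) d
  Overlap: { ')' }

Answer: Yes. B → '/' / B → B X on { '/' }; B → '/' / B → B c on { '/' }; B → B X / B → B c on { '/' }; X → X X '/' / X → B c c on { '/' }; X → X X '/' / X → ')' d on { ')' }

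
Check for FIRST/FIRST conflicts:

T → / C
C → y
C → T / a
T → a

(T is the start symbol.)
No FIRST/FIRST conflicts.

A FIRST/FIRST conflict occurs when two productions N → α and N → β for the same non-terminal have FIRST(α) ∩ FIRST(β) ≠ ∅ (with ε ∈ FIRST of a nullable right-hand side, so two nullable alternatives also conflict).

FIRST sets of the non-terminals at (or reachable through a nullable prefix from) the front of some alternative:
  FIRST(T) = { '/', 'a' }

Productions for T:
  T → / C: FIRST = { '/' }
  T → a: FIRST = { 'a' }
Productions for C:
  C → y: FIRST = { 'y' }
  C → T / a: FIRST = { '/', 'a' }

All alternatives of each non-terminal have pairwise disjoint FIRST sets.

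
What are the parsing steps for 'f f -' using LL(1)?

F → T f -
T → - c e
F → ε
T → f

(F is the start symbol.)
LL(1) parsing maintains a stack (initially the start symbol over $) and the input. At each step: if the stack top is a terminal, match it against the current input token; if it is a non-terminal N, replace it with the RHS of M[N, lookahead] (the unique production whose predict set contains the lookahead).

Stack is shown with the top on the left.

Stack    Input    Action
------------------------
F $      f f - $  output F → T f -
T f - $  f f - $  output T → f
f f - $  f f - $  match 'f'
f - $    f - $    match 'f'
- $      - $      match '-'
$        $        accept

The string is accepted.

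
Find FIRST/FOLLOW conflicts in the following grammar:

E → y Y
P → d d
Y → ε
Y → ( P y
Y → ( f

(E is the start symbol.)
A FIRST/FOLLOW conflict occurs when a non-terminal N has a nullable alternative N → β (β ⇒* ε) and another alternative N → α with FIRST(α) ∩ FOLLOW(N) ≠ ∅: on such a lookahead the parser cannot decide between expanding α and letting N vanish via β.

Nullable non-terminals: Y.

Y: nullable alternative(s) Y → ε; FOLLOW(Y) = { $ }
  Y → ε: FIRST \ {ε} = { } — this is the only nullable alternative, skip
  Y → ( P y: FIRST \ {ε} = { '(' } — disjoint from FOLLOW(Y)
  Y → ( f: FIRST \ {ε} = { '(' } — disjoint from FOLLOW(Y)

E, P have no nullable alternative, so no FIRST/FOLLOW check is needed there.

No FIRST/FOLLOW conflicts found.

Answer: No FIRST/FOLLOW conflicts.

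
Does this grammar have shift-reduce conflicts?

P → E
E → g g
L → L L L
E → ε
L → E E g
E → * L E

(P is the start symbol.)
Yes — I0: [E → .] vs [E → . * L E]; I1: [E → .] vs [E → . * L E]; I6: [E → .] vs [E → . * L E]; I7: [E → .] vs [E → . * L E]; I8: [E → .] vs [E → . * L E]; I9: [E → .] vs [E → . * L E]; I10: [E → .] vs [E → . * L E]

A shift-reduce conflict occurs when an LR(0) state has both:
  - a complete (reduce) item [A → α .] (dot at the end), and
  - a shift item [B → β . c γ] (dot before a terminal).

Augment with P' → P and build the canonical LR(0) collection (I0 = CLOSURE({[P' → . P]}), then GOTO on every symbol after a dot until no new states appear). It has 13 states:
  I0: { [E → . * L E], [E → . g g], [E → .], [P → . E], [P' → . P] }  — shift, reduce
  I1: { [E → * . L E], [E → . * L E], [E → . g g], [E → .], [L → . E E g], [L → . L L L] }  — shift, reduce
  I2: { [P → E .] }  — reduce
  I3: { [P' → P .] }  — accept
  I4: { [E → g . g] }  — shift
  I5: { [E → g g .] }  — reduce
  I6: { [E → . * L E], [E → . g g], [E → .], [L → E . E g] }  — shift, reduce
  I7: { [E → * L . E], [E → . * L E], [E → . g g], [E → .], [L → . E E g], [L → . L L L], [L → L . L L] }  — shift, reduce
  I8: { [E → * L E .], [E → . * L E], [E → . g g], [E → .], [L → E . E g] }  — shift, 2 reduces
  I9: { [E → . * L E], [E → . g g], [E → .], [L → . E E g], [L → . L L L], [L → L . L L], [L → L L . L] }  — shift, reduce
  I10: { [E → . * L E], [E → . g g], [E → .], [L → . E E g], [L → . L L L], [L → L . L L], [L → L L . L], [L → L L L .] }  — shift, 2 reduces
  I11: { [L → E E . g] }  — shift
  I12: { [L → E E g .] }  — reduce

I0 contains reduce item [E → .] and shift items [E → . * L E], [E → . g g] — shift-reduce conflict.
I1 contains reduce item [E → .] and shift items [E → . * L E], [E → . g g] — shift-reduce conflict.
I6 contains reduce item [E → .] and shift items [E → . * L E], [E → . g g] — shift-reduce conflict.
I7 contains reduce item [E → .] and shift items [E → . * L E], [E → . g g] — shift-reduce conflict.
I8 contains reduce items [E → .], [E → * L E .] and shift items [E → . * L E], [E → . g g] — shift-reduce conflict.
I9 contains reduce item [E → .] and shift items [E → . * L E], [E → . g g] — shift-reduce conflict.
I10 contains reduce items [E → .], [L → L L L .] and shift items [E → . * L E], [E → . g g] — shift-reduce conflict.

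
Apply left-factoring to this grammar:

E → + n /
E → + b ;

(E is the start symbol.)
Left-factoring transforms A → αβ₁ | αβ₂ into A → αA' and A' → β₁ | β₂
(α is the longest common prefix among the alternatives). Repeat until
no nonterminal has two alternatives with a common prefix.

Round 1: E has alternatives sharing prefix '+'. Introduce E': E → + E'
  Add: E' → n /
  Add: E' → b ;

No remaining common prefixes — done.

Resulting grammar:
E → + E'
E' → n /
E' → b ;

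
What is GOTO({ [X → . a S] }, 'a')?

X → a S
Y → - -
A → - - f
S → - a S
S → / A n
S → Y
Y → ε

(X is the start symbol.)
{ [S → . - a S], [S → . / A n], [S → . Y], [X → a . S], [Y → . - -], [Y → .] }

GOTO(I, 'a') = CLOSURE({ [A → αX.β] : [A → α.Xβ] ∈ I, X = 'a' })

Items with dot before 'a', with the dot advanced:
  [X → . a S] → [X → a . S]
Closure of the advanced items:
  [X → a . S] has the dot before S: add [S → . - a S], [S → . / A n], [S → . Y]
  [S → . Y] has the dot before Y: add [Y → . - -], [Y → .]

GOTO = { [S → . - a S], [S → . / A n], [S → . Y], [X → a . S], [Y → . - -], [Y → .] }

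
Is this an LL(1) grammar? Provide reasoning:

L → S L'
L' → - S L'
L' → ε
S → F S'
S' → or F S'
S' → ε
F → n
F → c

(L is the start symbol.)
Yes, the grammar is LL(1).

Relevant sets:
  FOLLOW(L') = { $ }
  FOLLOW(S') = { $, '-' }

For L':
  PREDICT(L' → '-' S L') = { '-' }
  PREDICT(L' → ε) = { $ }
For S':
  PREDICT(S' → or F S') = { 'or' }
  PREDICT(S' → ε) = { $, '-' }
For F:
  PREDICT(F → n) = { 'n' }
  PREDICT(F → c) = { 'c' }
L, S have a single production, so nothing to check there.

All predict sets are disjoint. The grammar IS LL(1).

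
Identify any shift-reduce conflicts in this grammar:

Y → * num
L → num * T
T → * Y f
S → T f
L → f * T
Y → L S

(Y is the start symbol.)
A shift-reduce conflict occurs when an LR(0) state has both:
  - a complete (reduce) item [A → α .] (dot at the end), and
  - a shift item [B → β . c γ] (dot before a terminal).

Augment with Y' → Y and build the canonical LR(0) collection (I0 = CLOSURE({[Y' → . Y]}), then GOTO on every symbol after a dot until no new states appear). It has 17 states:
  I0: { [L → . f * T], [L → . num * T], [Y → . * num], [Y → . L S], [Y' → . Y] }  — shift
  I1: { [Y → * . num] }  — shift
  I2: { [S → . T f], [T → . * Y f], [Y → L . S] }  — shift
  I3: { [Y' → Y .] }  — accept
  I4: { [L → f . * T] }  — shift
  I5: { [L → num . * T] }  — shift
  I6: { [L → num * . T], [T → . * Y f] }  — shift
  I7: { [L → . f * T], [L → . num * T], [T → * . Y f], [Y → . * num], [Y → . L S] }  — shift
  I8: { [L → num * T .] }  — reduce
  I9: { [T → * Y . f] }  — shift
  I10: { [T → * Y f .] }  — reduce
  I11: { [L → f * . T], [T → . * Y f] }  — shift
  I12: { [L → f * T .] }  — reduce
  I13: { [Y → L S .] }  — reduce
  I14: { [S → T . f] }  — shift
  I15: { [S → T f .] }  — reduce
  I16: { [Y → * num .] }  — reduce

No state contains both a complete item and a shift item.

Answer: No shift-reduce conflicts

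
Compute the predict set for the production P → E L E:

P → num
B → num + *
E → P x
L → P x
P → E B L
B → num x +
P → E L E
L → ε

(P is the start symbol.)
PREDICT(P → E L E) = (FIRST(RHS) \ {ε}) ∪ (FOLLOW(P) if ε ∈ FIRST(RHS), i.e. RHS ⇒* ε)
FIRST(E) = { 'num' }
FIRST(E L E) = { 'num' }
ε ∉ FIRST(E L E), so FOLLOW(P) is not added.
PREDICT(P → E L E) = { 'num' }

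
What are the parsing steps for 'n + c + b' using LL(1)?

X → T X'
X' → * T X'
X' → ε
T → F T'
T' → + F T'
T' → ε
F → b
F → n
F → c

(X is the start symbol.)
LL(1) parsing maintains a stack (initially the start symbol over $) and the input. At each step: if the stack top is a terminal, match it against the current input token; if it is a non-terminal N, replace it with the RHS of M[N, lookahead] (the unique production whose predict set contains the lookahead).

Stack is shown with the top on the left.

Stack        Input        Action
--------------------------------
X $          n + c + b $  output X → T X'
T X' $       n + c + b $  output T → F T'
F T' X' $    n + c + b $  output F → n
n T' X' $    n + c + b $  match 'n'
T' X' $      + c + b $    output T' → + F T'
+ F T' X' $  + c + b $    match '+'
F T' X' $    c + b $      output F → c
c T' X' $    c + b $      match 'c'
T' X' $      + b $        output T' → + F T'
+ F T' X' $  + b $        match '+'
F T' X' $    b $          output F → b
b T' X' $    b $          match 'b'
T' X' $      $            output T' → ε
X' $         $            output X' → ε
$            $            accept

The string is accepted.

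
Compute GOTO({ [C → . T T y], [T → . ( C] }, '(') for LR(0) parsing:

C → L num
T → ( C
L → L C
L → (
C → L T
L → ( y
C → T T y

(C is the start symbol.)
GOTO(I, '(') = CLOSURE({ [A → αX.β] : [A → α.Xβ] ∈ I, X = '(' })

Items with dot before '(', with the dot advanced:
  [T → . ( C] → [T → ( . C]
Closure of the advanced items:
  [T → ( . C] has the dot before C: add [C → . L num], [C → . L T], [C → . T T y]
  [C → . L num] has the dot before L: add [L → . L C], [L → . (], [L → . ( y]
  [C → . T T y] has the dot before T: add [T → . ( C]

GOTO = { [C → . L T], [C → . L num], [C → . T T y], [L → . ( y], [L → . (], [L → . L C], [T → ( . C], [T → . ( C] }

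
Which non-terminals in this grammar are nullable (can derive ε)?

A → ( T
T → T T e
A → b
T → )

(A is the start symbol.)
None

There are no ε-productions, so no non-terminal can derive ε.
No non-terminals are nullable.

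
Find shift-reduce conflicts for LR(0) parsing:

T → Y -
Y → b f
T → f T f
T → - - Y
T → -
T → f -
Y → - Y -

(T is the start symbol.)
Yes — I1: [T → - .] vs [T → - . - Y]; I6: [T → - .] vs [T → - . - Y]; I13: [T → - - Y .] vs [Y → - Y . -]

Augment with T' → T and build the canonical LR(0) collection (I0 = CLOSURE({[T' → . T]}), then GOTO on every symbol after a dot until no new states appear). It has 16 states:
  I0: { [T → . - - Y], [T → . -], [T → . Y -], [T → . f -], [T → . f T f], [T' → . T], [Y → . - Y -], [Y → . b f] }  — shift
  I1: { [T → - . - Y], [T → - .], [Y → - . Y -], [Y → . - Y -], [Y → . b f] }  — shift, reduce
  I2: { [T' → T .] }  — accept
  I3: { [T → Y . -] }  — shift
  I4: { [Y → b . f] }  — shift
  I5: { [T → . - - Y], [T → . -], [T → . Y -], [T → . f -], [T → . f T f], [T → f . -], [T → f . T f], [Y → . - Y -], [Y → . b f] }  — shift
  I6: { [T → - . - Y], [T → - .], [T → f - .], [Y → - . Y -], [Y → . - Y -], [Y → . b f] }  — shift, 2 reduces
  I7: { [T → f T . f] }  — shift
  I8: { [T → f T f .] }  — reduce
  I9: { [T → - - . Y], [Y → - . Y -], [Y → . - Y -], [Y → . b f] }  — shift
  I10: { [Y → - Y . -] }  — shift
  I11: { [Y → - Y - .] }  — reduce
  I12: { [Y → - . Y -], [Y → . - Y -], [Y → . b f] }  — shift
  I13: { [T → - - Y .], [Y → - Y . -] }  — shift, reduce
  I14: { [Y → b f .] }  — reduce
  I15: { [T → Y - .] }  — reduce

I1 contains reduce item [T → - .] and shift items [T → - . - Y], [Y → . - Y -], [Y → . b f] — shift-reduce conflict.
I6 contains reduce items [T → - .], [T → f - .] and shift items [T → - . - Y], [Y → . - Y -], [Y → . b f] — shift-reduce conflict.
I13 contains reduce item [T → - - Y .] and shift item [Y → - Y . -] — shift-reduce conflict.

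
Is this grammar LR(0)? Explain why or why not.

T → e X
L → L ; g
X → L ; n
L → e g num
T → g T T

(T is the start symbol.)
A grammar is LR(0) if no state in the canonical LR(0) collection has:
  - both a shift item (dot before a terminal) and a complete item (shift-reduce conflict), or
  - two or more complete items (reduce-reduce conflict; the accept item [T' → T .] counts as a complete item here).

Augment with T' → T and build the canonical LR(0) collection (I0 = CLOSURE({[T' → . T]}), then GOTO on every symbol after a dot until no new states appear). It has 14 states:
  I0: { [T → . e X], [T → . g T T], [T' → . T] }  — shift
  I1: { [T' → T .] }  — accept
  I2: { [L → . L ; g], [L → . e g num], [T → e . X], [X → . L ; n] }  — shift
  I3: { [T → . e X], [T → . g T T], [T → g . T T] }  — shift
  I4: { [T → . e X], [T → . g T T], [T → g T . T] }  — shift
  I5: { [T → g T T .] }  — reduce
  I6: { [L → L . ; g], [X → L . ; n] }  — shift
  I7: { [T → e X .] }  — reduce
  I8: { [L → e . g num] }  — shift
  I9: { [L → e g . num] }  — shift
  I10: { [L → e g num .] }  — reduce
  I11: { [L → L ; . g], [X → L ; . n] }  — shift
  I12: { [L → L ; g .] }  — reduce
  I13: { [X → L ; n .] }  — reduce

Every state is either a pure shift/goto state or contains exactly one complete item and nothing to shift — no conflicts. The grammar is LR(0).

Answer: Yes, the grammar is LR(0)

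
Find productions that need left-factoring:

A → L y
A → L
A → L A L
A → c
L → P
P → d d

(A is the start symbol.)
Left-factoring is needed when two productions for the same non-terminal
share a common prefix on the right-hand side.

Productions for A:
  A → L y
  A → L
  A → L A L
  A → c

Found common prefix 'L' in productions for A

Answer: Yes, A has productions with common prefix 'L'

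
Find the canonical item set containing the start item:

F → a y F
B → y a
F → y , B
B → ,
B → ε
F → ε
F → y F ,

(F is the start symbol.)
First, augment the grammar with F' → F
I₀ = CLOSURE({ [F' → . F] }):
  [F' → . F] has the dot before F: add [F → . a y F], [F → . y , B], [F → .], [F → . y F ,]
No further items can be added.

I₀ = { [F → . a y F], [F → . y , B], [F → . y F ,], [F → .], [F' → . F] }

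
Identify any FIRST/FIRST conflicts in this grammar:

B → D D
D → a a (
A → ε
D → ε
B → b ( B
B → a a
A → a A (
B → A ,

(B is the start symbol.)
FIRST sets of the non-terminals at (or reachable through a nullable prefix from) the front of some alternative:
  FIRST(D) = { 'a', ε }
  FIRST(A) = { 'a', ε }

Productions for B:
  B → D D: FIRST = { 'a', ε }
  B → b ( B: FIRST = { 'b' }
  B → a a: FIRST = { 'a' }
  B → A ,: FIRST = { ',', 'a' }
Productions for D:
  D → a a (: FIRST = { 'a' }
  D → ε: FIRST = { ε }
Productions for A:
  A → ε: FIRST = { ε }
  A → a A (: FIRST = { 'a' }

Conflict for B: B → D D and B → a a
  Overlap: { 'a' }
Conflict for B: B → D D and B → A ,
  Overlap: { 'a' }
Conflict for B: B → a a and B → A ,
  Overlap: { 'a' }

Answer: Yes. B → D D / B → a a on { 'a' }; B → D D / B → A ',' on { 'a' }; B → a a / B → A ',' on { 'a' }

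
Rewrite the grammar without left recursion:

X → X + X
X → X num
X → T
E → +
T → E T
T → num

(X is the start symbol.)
X → T X'
X' → + X X'
X' → num X'
X' → ε
E → +
T → E T
T → num

X is directly left-recursive. The standard transformation for
  A → A α₁ | ... | A α_m | β₁ | ... | β_n
is
  A  → β₁ A' | ... | β_n A'
  A' → α₁ A' | ... | α_m A' | ε

X → T becomes X → T X'
X → X + X becomes X' → + X X'
X → X num becomes X' → num X'
Add X' → ε

Productions for other non-terminals are unchanged:
  E → +
  T → E T
  T → num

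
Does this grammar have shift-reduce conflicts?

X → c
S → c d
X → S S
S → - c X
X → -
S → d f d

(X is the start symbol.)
Yes — I1: [X → - .] vs [S → - . c X]; I4: [X → c .] vs [S → c . d]

Augment with X' → X and build the canonical LR(0) collection (I0 = CLOSURE({[X' → . X]}), then GOTO on every symbol after a dot until no new states appear). It has 14 states:
  I0: { [S → . - c X], [S → . c d], [S → . d f d], [X → . -], [X → . S S], [X → . c], [X' → . X] }  — shift
  I1: { [S → - . c X], [X → - .] }  — shift, reduce
  I2: { [S → . - c X], [S → . c d], [S → . d f d], [X → S . S] }  — shift
  I3: { [X' → X .] }  — accept
  I4: { [S → c . d], [X → c .] }  — shift, reduce
  I5: { [S → d . f d] }  — shift
  I6: { [S → d f . d] }  — shift
  I7: { [S → d f d .] }  — reduce
  I8: { [S → c d .] }  — reduce
  I9: { [S → - . c X] }  — shift
  I10: { [X → S S .] }  — reduce
  I11: { [S → c . d] }  — shift
  I12: { [S → - c . X], [S → . - c X], [S → . c d], [S → . d f d], [X → . -], [X → . S S], [X → . c] }  — shift
  I13: { [S → - c X .] }  — reduce

I1 contains reduce item [X → - .] and shift item [S → - . c X] — shift-reduce conflict.
I4 contains reduce item [X → c .] and shift item [S → c . d] — shift-reduce conflict.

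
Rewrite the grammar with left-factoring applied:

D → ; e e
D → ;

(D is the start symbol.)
Left-factoring transforms A → αβ₁ | αβ₂ into A → αA' and A' → β₁ | β₂
(α is the longest common prefix among the alternatives). Repeat until
no nonterminal has two alternatives with a common prefix.

Round 1: D has alternatives sharing prefix ';'. Introduce D': D → ; D'
  Add: D' → e e
  Add: D' → ε

No remaining common prefixes — done.

Resulting grammar:
D → ; D'
D' → e e
D' → ε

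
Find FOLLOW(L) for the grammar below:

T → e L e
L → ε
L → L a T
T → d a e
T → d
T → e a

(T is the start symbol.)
{ 'a', 'e' }

In T → e L e: L is followed by e, add FIRST(e) \ {ε} = { 'e' }
In L → L a T: L is followed by a T, add FIRST(a T) \ {ε} = { 'a' }

Taking the union: FOLLOW(L) = { 'a', 'e' }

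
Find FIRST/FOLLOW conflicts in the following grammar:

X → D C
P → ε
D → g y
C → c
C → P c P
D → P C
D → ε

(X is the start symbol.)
Nullable non-terminals: D, P.
FIRST sets used below: FIRST(P) = { ε }, FIRST(C) = { 'c' }

D: nullable alternative(s) D → ε; FOLLOW(D) = { 'c' }
  D → g y: FIRST \ {ε} = { 'g' } — disjoint from FOLLOW(D)
  D → P C: FIRST \ {ε} = { 'c' } — overlaps FOLLOW(D) on { 'c' }: CONFLICT
  D → ε: FIRST \ {ε} = { } — this is the only nullable alternative, skip
P has a nullable alternative but only one production, so nothing to check.

C, X have no nullable alternative, so no FIRST/FOLLOW check is needed there.

So the grammar has 1 FIRST/FOLLOW conflict (marked CONFLICT above).

Answer: Yes. D → P C with FOLLOW(D) on { 'c' }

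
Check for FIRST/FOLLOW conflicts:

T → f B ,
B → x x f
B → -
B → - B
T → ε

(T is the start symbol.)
No FIRST/FOLLOW conflicts.

A FIRST/FOLLOW conflict occurs when a non-terminal N has a nullable alternative N → β (β ⇒* ε) and another alternative N → α with FIRST(α) ∩ FOLLOW(N) ≠ ∅: on such a lookahead the parser cannot decide between expanding α and letting N vanish via β.

Nullable non-terminals: T.

T: nullable alternative(s) T → ε; FOLLOW(T) = { $ }
  T → f B ,: FIRST \ {ε} = { 'f' } — disjoint from FOLLOW(T)
  T → ε: FIRST \ {ε} = { } — this is the only nullable alternative, skip

B has no nullable alternative, so no FIRST/FOLLOW check is needed there.

No FIRST/FOLLOW conflicts found.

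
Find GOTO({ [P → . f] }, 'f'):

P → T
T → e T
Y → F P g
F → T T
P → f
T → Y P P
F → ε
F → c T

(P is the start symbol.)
{ [P → f .] }

GOTO(I, 'f') = CLOSURE({ [A → αX.β] : [A → α.Xβ] ∈ I, X = 'f' })

Items with dot before 'f', with the dot advanced:
  [P → . f] → [P → f .]
Closure adds nothing (no advanced item has the dot before a non-terminal).

GOTO = { [P → f .] }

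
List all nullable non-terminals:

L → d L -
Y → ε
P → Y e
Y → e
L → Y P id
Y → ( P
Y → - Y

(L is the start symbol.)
A non-terminal is nullable if it can derive ε (the empty string): either it has an ε-production, or it has a production whose right-hand side consists entirely of nullable non-terminals.

ε-productions: Y → ε
So Y is immediately nullable.
No further non-terminal can be added: every production for the remaining non-terminals contains a terminal or a non-nullable non-terminal.
Nullable = { 'Y' }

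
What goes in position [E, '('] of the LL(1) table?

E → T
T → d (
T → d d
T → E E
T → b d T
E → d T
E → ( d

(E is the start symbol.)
To find M[E, '('], we find productions for E where '(' is in the predict set (PREDICT(N → α) = (FIRST(α) \ {ε}) ∪ (FOLLOW(N) if α ⇒* ε)).

Relevant sets:
  FIRST(T) = { '(', 'b', 'd' }

E → T: PREDICT = { '(', 'b', 'd' }
  '(' is in predict set, so this production goes in M[E, '(']
E → d T: PREDICT = { 'd' }
E → ( d: PREDICT = { '(' }
  '(' is in predict set, so this production goes in M[E, '(']

M[E, '('] = E → T, E → ( d  (a multiply-defined cell — the grammar is not LL(1))

Answer: E → T, E → ( d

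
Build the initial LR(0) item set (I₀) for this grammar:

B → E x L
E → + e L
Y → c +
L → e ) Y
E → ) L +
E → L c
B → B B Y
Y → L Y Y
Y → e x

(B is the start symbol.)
First, augment the grammar with B' → B
I₀ = CLOSURE({ [B' → . B] }):
  [B' → . B] has the dot before B: add [B → . E x L], [B → . B B Y]
  [B → . E x L] has the dot before E: add [E → . + e L], [E → . ) L +], [E → . L c]
  [E → . L c] has the dot before L: add [L → . e ) Y]
No further items can be added.

I₀ = { [B → . B B Y], [B → . E x L], [B' → . B], [E → . ) L +], [E → . + e L], [E → . L c], [L → . e ) Y] }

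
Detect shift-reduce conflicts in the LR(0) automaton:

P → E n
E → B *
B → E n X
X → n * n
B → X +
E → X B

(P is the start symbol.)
A shift-reduce conflict occurs when an LR(0) state has both:
  - a complete (reduce) item [A → α .] (dot at the end), and
  - a shift item [B → β . c γ] (dot before a terminal).

Augment with P' → P and build the canonical LR(0) collection (I0 = CLOSURE({[P' → . P]}), then GOTO on every symbol after a dot until no new states appear). It has 15 states:
  I0: { [B → . E n X], [B → . X +], [E → . B *], [E → . X B], [P → . E n], [P' → . P], [X → . n * n] }  — shift
  I1: { [E → B . *] }  — shift
  I2: { [B → E . n X], [P → E . n] }  — shift
  I3: { [P' → P .] }  — accept
  I4: { [B → . E n X], [B → . X +], [B → X . +], [E → . B *], [E → . X B], [E → X . B], [X → . n * n] }  — shift
  I5: { [X → n . * n] }  — shift
  I6: { [X → n * . n] }  — shift
  I7: { [X → n * n .] }  — reduce
  I8: { [B → X + .] }  — reduce
  I9: { [E → B . *], [E → X B .] }  — shift, reduce
  I10: { [B → E . n X] }  — shift
  I11: { [B → E n . X], [X → . n * n] }  — shift
  I12: { [B → E n X .] }  — reduce
  I13: { [E → B * .] }  — reduce
  I14: { [B → E n . X], [P → E n .], [X → . n * n] }  — shift, reduce

I9 contains reduce item [E → X B .] and shift item [E → B . *] — shift-reduce conflict.
I14 contains reduce item [P → E n .] and shift item [X → . n * n] — shift-reduce conflict.

Answer: Yes — I9: [E → X B .] vs [E → B . *]; I14: [P → E n .] vs [X → . n * n]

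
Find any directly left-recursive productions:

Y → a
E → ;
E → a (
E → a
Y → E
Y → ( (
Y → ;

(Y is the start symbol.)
No direct left recursion

Y → a: starts with a
E → ;: starts with ';'
E → a (: starts with a
E → a: starts with a
Y → E: starts with E
Y → ( (: starts with '('
Y → ;: starts with ';'

No direct left recursion found.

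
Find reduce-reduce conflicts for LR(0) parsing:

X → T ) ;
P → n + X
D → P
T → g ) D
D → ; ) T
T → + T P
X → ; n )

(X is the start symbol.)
No reduce-reduce conflicts

A reduce-reduce conflict occurs when an LR(0) state has two complete items [A → α .] and [B → β .] — both call for a reduction, and with no lookahead the parser cannot choose between them.

Augment with X' → X and build the canonical LR(0) collection (I0 = CLOSURE({[X' → . X]}), then GOTO on every symbol after a dot until no new states appear). It has 21 states:
  I0: { [T → . + T P], [T → . g ) D], [X → . ; n )], [X → . T ) ;], [X' → . X] }  — shift
  I1: { [T → + . T P], [T → . + T P], [T → . g ) D] }  — shift
  I2: { [X → ; . n )] }  — shift
  I3: { [X → T . ) ;] }  — shift
  I4: { [X' → X .] }  — accept
  I5: { [T → g . ) D] }  — shift
  I6: { [D → . ; ) T], [D → . P], [P → . n + X], [T → g ) . D] }  — shift
  I7: { [D → ; . ) T] }  — shift
  I8: { [T → g ) D .] }  — reduce
  I9: { [D → P .] }  — reduce
  I10: { [P → n . + X] }  — shift
  I11: { [P → n + . X], [T → . + T P], [T → . g ) D], [X → . ; n )], [X → . T ) ;] }  — shift
  I12: { [P → n + X .] }  — reduce
  I13: { [D → ; ) . T], [T → . + T P], [T → . g ) D] }  — shift
  I14: { [D → ; ) T .] }  — reduce
  I15: { [X → T ) . ;] }  — shift
  I16: { [X → T ) ; .] }  — reduce
  I17: { [X → ; n . )] }  — shift
  I18: { [X → ; n ) .] }  — reduce
  I19: { [P → . n + X], [T → + T . P] }  — shift
  I20: { [T → + T P .] }  — reduce

No state contains more than one complete item.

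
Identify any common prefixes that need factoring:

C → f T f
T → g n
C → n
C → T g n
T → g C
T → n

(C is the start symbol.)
Yes, T has productions with common prefix 'g'

Left-factoring is needed when two productions for the same non-terminal
share a common prefix on the right-hand side.

Productions for C:
  C → f T f
  C → n
  C → T g n
Productions for T:
  T → g n
  T → g C
  T → n

Found common prefix 'g' in productions for T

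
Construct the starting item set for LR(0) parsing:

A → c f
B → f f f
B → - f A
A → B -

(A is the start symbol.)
First, augment the grammar with A' → A
I₀ = CLOSURE({ [A' → . A] }):
  [A' → . A] has the dot before A: add [A → . c f], [A → . B -]
  [A → . B -] has the dot before B: add [B → . f f f], [B → . - f A]
No further items can be added.

I₀ = { [A → . B -], [A → . c f], [A' → . A], [B → . - f A], [B → . f f f] }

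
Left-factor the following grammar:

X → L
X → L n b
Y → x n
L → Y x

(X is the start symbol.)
X → L X'
X' → ε
X' → n b
Y → x n
L → Y x

Left-factoring transforms A → αβ₁ | αβ₂ into A → αA' and A' → β₁ | β₂
(α is the longest common prefix among the alternatives). Repeat until
no nonterminal has two alternatives with a common prefix.

Round 1: X has alternatives sharing prefix 'L'. Introduce X': X → L X'
  Add: X' → ε
  Add: X' → n b

No remaining common prefixes — done.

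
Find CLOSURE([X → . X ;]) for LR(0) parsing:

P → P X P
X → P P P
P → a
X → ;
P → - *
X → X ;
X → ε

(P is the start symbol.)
{ [P → . - *], [P → . P X P], [P → . a], [X → . ;], [X → . P P P], [X → . X ;], [X → .] }

Start with: [X → . X ;]
  [X → . X ;] has the dot before X: add [X → . P P P], [X → . ;], [X → .]
  [X → . P P P] has the dot before P: add [P → . P X P], [P → . a], [P → . - *]
No further items can be added.

CLOSURE = { [P → . - *], [P → . P X P], [P → . a], [X → . ;], [X → . P P P], [X → . X ;], [X → .] }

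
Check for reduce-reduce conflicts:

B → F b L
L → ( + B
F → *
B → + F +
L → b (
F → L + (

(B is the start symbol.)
A reduce-reduce conflict occurs when an LR(0) state has two complete items [A → α .] and [B → β .] — both call for a reduction, and with no lookahead the parser cannot choose between them.

Augment with B' → B and build the canonical LR(0) collection (I0 = CLOSURE({[B' → . B]}), then GOTO on every symbol after a dot until no new states appear). It has 17 states:
  I0: { [B → . + F +], [B → . F b L], [B' → . B], [F → . *], [F → . L + (], [L → . ( + B], [L → . b (] }  — shift
  I1: { [L → ( . + B] }  — shift
  I2: { [F → * .] }  — reduce
  I3: { [B → + . F +], [F → . *], [F → . L + (], [L → . ( + B], [L → . b (] }  — shift
  I4: { [B' → B .] }  — accept
  I5: { [B → F . b L] }  — shift
  I6: { [F → L . + (] }  — shift
  I7: { [L → b . (] }  — shift
  I8: { [L → b ( .] }  — reduce
  I9: { [F → L + . (] }  — shift
  I10: { [F → L + ( .] }  — reduce
  I11: { [B → F b . L], [L → . ( + B], [L → . b (] }  — shift
  I12: { [B → F b L .] }  — reduce
  I13: { [B → + F . +] }  — shift
  I14: { [B → + F + .] }  — reduce
  I15: { [B → . + F +], [B → . F b L], [F → . *], [F → . L + (], [L → ( + . B], [L → . ( + B], [L → . b (] }  — shift
  I16: { [L → ( + B .] }  — reduce

No state contains more than one complete item.

Answer: No reduce-reduce conflicts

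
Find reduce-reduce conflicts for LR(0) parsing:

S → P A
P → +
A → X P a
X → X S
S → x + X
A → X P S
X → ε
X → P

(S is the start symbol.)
Yes — I12: [X → .] vs [X → P .]

A reduce-reduce conflict occurs when an LR(0) state has two complete items [A → α .] and [B → β .] — both call for a reduction, and with no lookahead the parser cannot choose between them.

Augment with S' → S and build the canonical LR(0) collection (I0 = CLOSURE({[S' → . S]}), then GOTO on every symbol after a dot until no new states appear). It has 15 states:
  I0: { [P → . +], [S → . P A], [S → . x + X], [S' → . S] }  — shift
  I1: { [P → + .] }  — reduce
  I2: { [A → . X P S], [A → . X P a], [P → . +], [S → P . A], [X → . P], [X → . X S], [X → .] }  — shift, reduce
  I3: { [S' → S .] }  — accept
  I4: { [S → x . + X] }  — shift
  I5: { [P → . +], [S → x + . X], [X → . P], [X → . X S], [X → .] }  — shift, reduce
  I6: { [X → P .] }  — reduce
  I7: { [P → . +], [S → . P A], [S → . x + X], [S → x + X .], [X → X . S] }  — shift, reduce
  I8: { [X → X S .] }  — reduce
  I9: { [S → P A .] }  — reduce
  I10: { [A → X . P S], [A → X . P a], [P → . +], [S → . P A], [S → . x + X], [X → X . S] }  — shift
  I11: { [A → . X P S], [A → . X P a], [A → X P . S], [A → X P . a], [P → . +], [S → . P A], [S → . x + X], [S → P . A], [X → . P], [X → . X S], [X → .] }  — shift, reduce
  I12: { [A → . X P S], [A → . X P a], [P → . +], [S → P . A], [X → . P], [X → . X S], [X → .], [X → P .] }  — shift, 2 reduces
  I13: { [A → X P S .] }  — reduce
  I14: { [A → X P a .] }  — reduce

I12 contains complete items [X → .], [X → P .] — reduce-reduce conflict.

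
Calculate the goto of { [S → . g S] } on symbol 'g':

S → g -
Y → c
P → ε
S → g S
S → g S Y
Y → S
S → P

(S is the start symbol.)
{ [P → .], [S → . P], [S → . g -], [S → . g S Y], [S → . g S], [S → g . S] }

GOTO(I, 'g') = CLOSURE({ [A → αX.β] : [A → α.Xβ] ∈ I, X = 'g' })

Items with dot before 'g', with the dot advanced:
  [S → . g S] → [S → g . S]
Closure of the advanced items:
  [S → g . S] has the dot before S: add [S → . g -], [S → . g S], [S → . g S Y], [S → . P]
  [S → . P] has the dot before P: add [P → .]

GOTO = { [P → .], [S → . P], [S → . g -], [S → . g S Y], [S → . g S], [S → g . S] }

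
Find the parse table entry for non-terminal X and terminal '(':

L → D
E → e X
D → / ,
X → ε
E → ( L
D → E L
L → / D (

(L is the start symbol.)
X → ε

To find M[X, '('], we find productions for X where '(' is in the predict set (PREDICT(N → α) = (FIRST(α) \ {ε}) ∪ (FOLLOW(N) if α ⇒* ε)).

Relevant sets:
  FOLLOW(X) = { '(', '/', 'e' }

X → ε: PREDICT = { '(', '/', 'e' }
  '(' is in predict set, so this production goes in M[X, '(']

M[X, '('] = X → ε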